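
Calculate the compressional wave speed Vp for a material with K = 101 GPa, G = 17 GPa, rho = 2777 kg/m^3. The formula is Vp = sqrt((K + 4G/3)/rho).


First compute the effective modulus:
K + 4G/3 = 101e9 + 4*17e9/3 = 123666666666.67 Pa
Then divide by density:
123666666666.67 / 2777 = 44532469.0913 Pa/(kg/m^3)
Take the square root:
Vp = sqrt(44532469.0913) = 6673.27 m/s

6673.27


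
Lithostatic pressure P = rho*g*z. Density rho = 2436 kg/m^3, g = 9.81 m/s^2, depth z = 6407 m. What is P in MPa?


P = rho * g * z / 1e6
= 2436 * 9.81 * 6407 / 1e6
= 153109104.12 / 1e6
= 153.1091 MPa

153.1091


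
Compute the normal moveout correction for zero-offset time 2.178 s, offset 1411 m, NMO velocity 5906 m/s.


x/Vnmo = 1411/5906 = 0.23891
(x/Vnmo)^2 = 0.057078
t0^2 = 4.743684
sqrt(4.743684 + 0.057078) = 2.191064
dt = 2.191064 - 2.178 = 0.013064

0.013064


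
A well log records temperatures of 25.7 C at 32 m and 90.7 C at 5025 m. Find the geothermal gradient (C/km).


dT = 90.7 - 25.7 = 65.0 C
dz = 5025 - 32 = 4993 m
gradient = dT/dz * 1000 = 65.0/4993 * 1000 = 13.0182 C/km

13.0182


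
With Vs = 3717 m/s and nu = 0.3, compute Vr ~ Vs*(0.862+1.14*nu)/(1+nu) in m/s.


Numerator factor = 0.862 + 1.14*0.3 = 1.204
Denominator = 1 + 0.3 = 1.3
Vr = 3717 * 1.204 / 1.3 = 3442.51 m/s

3442.51


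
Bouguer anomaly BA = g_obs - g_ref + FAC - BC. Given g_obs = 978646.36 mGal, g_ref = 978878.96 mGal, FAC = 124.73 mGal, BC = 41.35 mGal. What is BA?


BA = g_obs - g_ref + FAC - BC
= 978646.36 - 978878.96 + 124.73 - 41.35
= -149.22 mGal

-149.22


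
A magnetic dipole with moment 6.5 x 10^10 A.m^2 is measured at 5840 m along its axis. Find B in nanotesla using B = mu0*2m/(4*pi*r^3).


m = 6.5 x 10^10 = 65000000000 A.m^2
2m = 130000000000 A.m^2
r^3 = 5840^3 = 199176704000
B = (4pi*10^-7) * 130000000000 / (4*pi * 199176704000) * 1e9
= 163362.817987 / 2502928280210.52 * 1e9
= 65.2687 nT

65.2687


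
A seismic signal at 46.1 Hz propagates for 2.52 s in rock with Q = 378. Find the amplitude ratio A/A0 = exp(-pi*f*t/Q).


pi*f*t/Q = pi*46.1*2.52/378 = 0.965516
A/A0 = exp(-0.965516) = 0.380787

0.380787


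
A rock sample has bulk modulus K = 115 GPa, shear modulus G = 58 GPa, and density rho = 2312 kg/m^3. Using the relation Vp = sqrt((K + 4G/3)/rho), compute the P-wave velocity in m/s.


First compute the effective modulus:
K + 4G/3 = 115e9 + 4*58e9/3 = 192333333333.33 Pa
Then divide by density:
192333333333.33 / 2312 = 83189158.0161 Pa/(kg/m^3)
Take the square root:
Vp = sqrt(83189158.0161) = 9120.81 m/s

9120.81


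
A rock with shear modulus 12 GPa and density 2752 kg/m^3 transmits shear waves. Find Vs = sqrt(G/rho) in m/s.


Convert G to Pa: G = 12e9 Pa
Compute G/rho = 12e9 / 2752 = 4360465.1163
Vs = sqrt(4360465.1163) = 2088.17 m/s

2088.17


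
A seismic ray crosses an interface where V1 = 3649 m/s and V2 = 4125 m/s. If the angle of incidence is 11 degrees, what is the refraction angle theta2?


sin(theta1) = sin(11 deg) = 0.190809
sin(theta2) = V2/V1 * sin(theta1) = 4125/3649 * 0.190809 = 0.215699
theta2 = arcsin(0.215699) = 12.4566 degrees

12.4566


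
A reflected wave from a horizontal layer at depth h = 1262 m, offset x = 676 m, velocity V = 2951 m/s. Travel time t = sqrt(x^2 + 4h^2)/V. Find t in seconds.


x^2 + 4h^2 = 676^2 + 4*1262^2 = 456976 + 6370576 = 6827552
sqrt(6827552) = 2612.9585
t = 2612.9585 / 2951 = 0.8854 s

0.8854


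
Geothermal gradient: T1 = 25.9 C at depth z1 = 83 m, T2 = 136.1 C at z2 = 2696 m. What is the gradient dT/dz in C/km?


dT = 136.1 - 25.9 = 110.2 C
dz = 2696 - 83 = 2613 m
gradient = dT/dz * 1000 = 110.2/2613 * 1000 = 42.1737 C/km

42.1737


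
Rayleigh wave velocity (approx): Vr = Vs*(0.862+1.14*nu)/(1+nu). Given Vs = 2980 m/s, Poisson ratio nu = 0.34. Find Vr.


Numerator factor = 0.862 + 1.14*0.34 = 1.2496
Denominator = 1 + 0.34 = 1.34
Vr = 2980 * 1.2496 / 1.34 = 2778.96 m/s

2778.96


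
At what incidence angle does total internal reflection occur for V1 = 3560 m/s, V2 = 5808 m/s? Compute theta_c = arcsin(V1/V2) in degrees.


V1/V2 = 3560/5808 = 0.612948
theta_c = arcsin(0.612948) = 37.8029 degrees

37.8029


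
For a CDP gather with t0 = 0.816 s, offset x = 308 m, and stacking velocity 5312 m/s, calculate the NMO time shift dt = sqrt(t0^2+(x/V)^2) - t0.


x/Vnmo = 308/5312 = 0.057982
(x/Vnmo)^2 = 0.003362
t0^2 = 0.665856
sqrt(0.665856 + 0.003362) = 0.818057
dt = 0.818057 - 0.816 = 0.002057

0.002057


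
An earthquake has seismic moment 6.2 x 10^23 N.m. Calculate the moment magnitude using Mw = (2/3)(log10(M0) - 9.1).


log10(M0) = log10(6.2 x 10^23) = 23.7924
Mw = 2/3 * (23.7924 - 9.1)
= 2/3 * 14.6924
= 9.79

9.79


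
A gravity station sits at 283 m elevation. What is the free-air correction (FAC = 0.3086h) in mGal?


FAC = 0.3086 * h
= 0.3086 * 283
= 87.3338 mGal

87.3338


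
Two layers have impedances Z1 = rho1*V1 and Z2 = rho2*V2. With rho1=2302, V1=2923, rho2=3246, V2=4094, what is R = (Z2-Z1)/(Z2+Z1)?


Z1 = 2302 * 2923 = 6728746
Z2 = 3246 * 4094 = 13289124
R = (13289124 - 6728746) / (13289124 + 6728746) = 6560378 / 20017870 = 0.3277

0.3277


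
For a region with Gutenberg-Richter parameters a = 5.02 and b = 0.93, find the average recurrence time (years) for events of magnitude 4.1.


log10(N) = 5.02 - 0.93*4.1 = 1.207
N = 10^1.207 = 16.106456
T = 1/N = 1/16.106456 = 0.0621 years

0.0621


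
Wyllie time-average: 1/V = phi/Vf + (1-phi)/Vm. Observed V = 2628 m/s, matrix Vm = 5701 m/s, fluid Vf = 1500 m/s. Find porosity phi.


1/V - 1/Vm = 1/2628 - 1/5701 = 0.00020511
1/Vf - 1/Vm = 1/1500 - 1/5701 = 0.00049126
phi = 0.00020511 / 0.00049126 = 0.4175

0.4175


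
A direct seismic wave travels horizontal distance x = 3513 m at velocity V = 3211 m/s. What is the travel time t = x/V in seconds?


t = x / V
= 3513 / 3211
= 1.0941 s

1.0941


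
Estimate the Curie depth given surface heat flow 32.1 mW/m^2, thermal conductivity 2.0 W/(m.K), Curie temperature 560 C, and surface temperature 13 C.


T_Curie - T_surf = 560 - 13 = 547 C
Convert q to W/m^2: 32.1 mW/m^2 = 0.0321 W/m^2
d = 547 * 2.0 / 0.0321 = 34081.0 m

34081.0


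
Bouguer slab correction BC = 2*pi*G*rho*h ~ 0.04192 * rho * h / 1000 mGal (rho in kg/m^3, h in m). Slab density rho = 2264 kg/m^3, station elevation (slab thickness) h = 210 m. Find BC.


BC = 0.04192 * rho * h / 1000
= 0.04192 * 2264 * 210 / 1000
= 19.9304 mGal

19.9304


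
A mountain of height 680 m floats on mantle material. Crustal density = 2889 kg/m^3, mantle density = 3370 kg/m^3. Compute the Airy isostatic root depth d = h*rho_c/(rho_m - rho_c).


rho_m - rho_c = 3370 - 2889 = 481
d = 680 * 2889 / 481
= 1964520 / 481
= 4084.24 m

4084.24


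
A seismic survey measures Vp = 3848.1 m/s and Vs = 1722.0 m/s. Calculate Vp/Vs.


Vp/Vs = 3848.1 / 1722.0
= 2.2347

2.2347


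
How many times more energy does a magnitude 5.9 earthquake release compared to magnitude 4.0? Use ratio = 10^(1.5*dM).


M2 - M1 = 5.9 - 4.0 = 1.9
1.5 * 1.9 = 2.85
ratio = 10^2.85 = 707.95

707.95


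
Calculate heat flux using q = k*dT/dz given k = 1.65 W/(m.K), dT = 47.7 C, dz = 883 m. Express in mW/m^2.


q = k * dT / dz * 1000
= 1.65 * 47.7 / 883 * 1000
= 0.089134 * 1000
= 89.1336 mW/m^2

89.1336


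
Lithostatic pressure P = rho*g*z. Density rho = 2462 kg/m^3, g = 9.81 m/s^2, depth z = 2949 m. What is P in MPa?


P = rho * g * z / 1e6
= 2462 * 9.81 * 2949 / 1e6
= 71224896.78 / 1e6
= 71.2249 MPa

71.2249


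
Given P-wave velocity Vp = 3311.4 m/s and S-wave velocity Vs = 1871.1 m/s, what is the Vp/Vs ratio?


Vp/Vs = 3311.4 / 1871.1
= 1.7698

1.7698


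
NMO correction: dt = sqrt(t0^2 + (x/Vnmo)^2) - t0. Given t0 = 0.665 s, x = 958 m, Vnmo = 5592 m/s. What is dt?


x/Vnmo = 958/5592 = 0.171316
(x/Vnmo)^2 = 0.029349
t0^2 = 0.442225
sqrt(0.442225 + 0.029349) = 0.686713
dt = 0.686713 - 0.665 = 0.021713

0.021713


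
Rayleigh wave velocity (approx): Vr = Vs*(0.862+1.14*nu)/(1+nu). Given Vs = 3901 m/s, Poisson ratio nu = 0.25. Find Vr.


Numerator factor = 0.862 + 1.14*0.25 = 1.147
Denominator = 1 + 0.25 = 1.25
Vr = 3901 * 1.147 / 1.25 = 3579.56 m/s

3579.56


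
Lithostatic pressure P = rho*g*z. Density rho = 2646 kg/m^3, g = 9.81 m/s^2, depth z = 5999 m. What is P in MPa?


P = rho * g * z / 1e6
= 2646 * 9.81 * 5999 / 1e6
= 155717602.74 / 1e6
= 155.7176 MPa

155.7176


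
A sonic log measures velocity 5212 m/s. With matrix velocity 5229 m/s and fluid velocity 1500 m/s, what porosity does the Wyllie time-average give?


1/V - 1/Vm = 1/5212 - 1/5229 = 6.2e-07
1/Vf - 1/Vm = 1/1500 - 1/5229 = 0.00047543
phi = 6.2e-07 / 0.00047543 = 0.0013

0.0013


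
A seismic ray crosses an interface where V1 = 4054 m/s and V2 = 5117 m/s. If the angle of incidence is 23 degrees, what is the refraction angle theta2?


sin(theta1) = sin(23 deg) = 0.390731
sin(theta2) = V2/V1 * sin(theta1) = 5117/4054 * 0.390731 = 0.493185
theta2 = arcsin(0.493185) = 29.5501 degrees

29.5501


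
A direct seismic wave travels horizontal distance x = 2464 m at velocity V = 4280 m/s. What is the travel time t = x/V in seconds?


t = x / V
= 2464 / 4280
= 0.5757 s

0.5757


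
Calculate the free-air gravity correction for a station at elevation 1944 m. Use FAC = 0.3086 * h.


FAC = 0.3086 * h
= 0.3086 * 1944
= 599.9184 mGal

599.9184


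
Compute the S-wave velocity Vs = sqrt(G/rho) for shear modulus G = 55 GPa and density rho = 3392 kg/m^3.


Convert G to Pa: G = 55e9 Pa
Compute G/rho = 55e9 / 3392 = 16214622.6415
Vs = sqrt(16214622.6415) = 4026.74 m/s

4026.74


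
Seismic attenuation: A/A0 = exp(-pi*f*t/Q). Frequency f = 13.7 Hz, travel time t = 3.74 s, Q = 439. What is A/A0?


pi*f*t/Q = pi*13.7*3.74/439 = 0.366672
A/A0 = exp(-0.366672) = 0.693037

0.693037


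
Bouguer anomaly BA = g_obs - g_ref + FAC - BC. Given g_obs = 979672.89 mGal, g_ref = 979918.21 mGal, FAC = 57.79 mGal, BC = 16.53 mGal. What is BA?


BA = g_obs - g_ref + FAC - BC
= 979672.89 - 979918.21 + 57.79 - 16.53
= -204.06 mGal

-204.06


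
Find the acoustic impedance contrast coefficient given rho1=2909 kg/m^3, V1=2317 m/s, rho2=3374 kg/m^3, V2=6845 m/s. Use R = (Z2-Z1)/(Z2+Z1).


Z1 = 2909 * 2317 = 6740153
Z2 = 3374 * 6845 = 23095030
R = (23095030 - 6740153) / (23095030 + 6740153) = 16354877 / 29835183 = 0.5482

0.5482


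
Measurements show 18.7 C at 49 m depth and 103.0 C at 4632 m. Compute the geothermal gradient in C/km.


dT = 103.0 - 18.7 = 84.3 C
dz = 4632 - 49 = 4583 m
gradient = dT/dz * 1000 = 84.3/4583 * 1000 = 18.3941 C/km

18.3941


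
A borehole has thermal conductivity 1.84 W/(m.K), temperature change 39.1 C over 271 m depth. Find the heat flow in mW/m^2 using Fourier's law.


q = k * dT / dz * 1000
= 1.84 * 39.1 / 271 * 1000
= 0.265476 * 1000
= 265.476 mW/m^2

265.476


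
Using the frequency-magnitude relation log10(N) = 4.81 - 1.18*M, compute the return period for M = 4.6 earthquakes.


log10(N) = 4.81 - 1.18*4.6 = -0.618
N = 10^-0.618 = 0.240991
T = 1/N = 1/0.240991 = 4.1495 years

4.1495


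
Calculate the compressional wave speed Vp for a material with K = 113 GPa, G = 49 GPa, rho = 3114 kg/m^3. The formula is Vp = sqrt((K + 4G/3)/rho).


First compute the effective modulus:
K + 4G/3 = 113e9 + 4*49e9/3 = 178333333333.33 Pa
Then divide by density:
178333333333.33 / 3114 = 57268250.9099 Pa/(kg/m^3)
Take the square root:
Vp = sqrt(57268250.9099) = 7567.58 m/s

7567.58


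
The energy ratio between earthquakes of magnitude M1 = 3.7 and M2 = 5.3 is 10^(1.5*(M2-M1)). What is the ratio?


M2 - M1 = 5.3 - 3.7 = 1.6
1.5 * 1.6 = 2.4
ratio = 10^2.4 = 251.19

251.19


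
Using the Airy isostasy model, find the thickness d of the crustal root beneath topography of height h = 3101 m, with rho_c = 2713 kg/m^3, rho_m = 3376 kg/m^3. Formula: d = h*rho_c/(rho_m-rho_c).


rho_m - rho_c = 3376 - 2713 = 663
d = 3101 * 2713 / 663
= 8413013 / 663
= 12689.31 m

12689.31


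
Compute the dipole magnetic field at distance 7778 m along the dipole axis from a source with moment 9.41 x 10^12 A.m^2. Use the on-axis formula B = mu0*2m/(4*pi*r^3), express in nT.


m = 9.41 x 10^12 = 9410000000000 A.m^2
2m = 18820000000000 A.m^2
r^3 = 7778^3 = 470547874952
B = (4pi*10^-7) * 18820000000000 / (4*pi * 470547874952) * 1e9
= 23649909.496224 / 5913078988445.97 * 1e9
= 3999.593 nT

3999.593


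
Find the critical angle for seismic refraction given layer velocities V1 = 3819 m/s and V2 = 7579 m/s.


V1/V2 = 3819/7579 = 0.503892
theta_c = arcsin(0.503892) = 30.2579 degrees

30.2579


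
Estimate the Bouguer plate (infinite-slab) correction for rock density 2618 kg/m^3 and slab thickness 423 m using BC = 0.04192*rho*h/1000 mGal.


BC = 0.04192 * rho * h / 1000
= 0.04192 * 2618 * 423 / 1000
= 46.4228 mGal

46.4228


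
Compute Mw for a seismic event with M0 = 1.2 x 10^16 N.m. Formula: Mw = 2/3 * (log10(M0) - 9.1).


log10(M0) = log10(1.2 x 10^16) = 16.0792
Mw = 2/3 * (16.0792 - 9.1)
= 2/3 * 6.9792
= 4.65

4.65


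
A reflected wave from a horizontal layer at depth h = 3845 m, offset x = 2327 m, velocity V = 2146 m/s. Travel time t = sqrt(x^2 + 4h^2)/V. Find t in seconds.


x^2 + 4h^2 = 2327^2 + 4*3845^2 = 5414929 + 59136100 = 64551029
sqrt(64551029) = 8034.3655
t = 8034.3655 / 2146 = 3.7439 s

3.7439


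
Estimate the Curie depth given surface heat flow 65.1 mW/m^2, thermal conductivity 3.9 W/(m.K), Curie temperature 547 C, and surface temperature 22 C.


T_Curie - T_surf = 547 - 22 = 525 C
Convert q to W/m^2: 65.1 mW/m^2 = 0.0651 W/m^2
d = 525 * 3.9 / 0.0651 = 31451.61 m

31451.61


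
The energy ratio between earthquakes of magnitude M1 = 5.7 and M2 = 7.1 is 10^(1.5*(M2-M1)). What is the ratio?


M2 - M1 = 7.1 - 5.7 = 1.4
1.5 * 1.4 = 2.1
ratio = 10^2.1 = 125.89

125.89


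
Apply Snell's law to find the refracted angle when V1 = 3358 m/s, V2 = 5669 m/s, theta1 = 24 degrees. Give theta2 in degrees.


sin(theta1) = sin(24 deg) = 0.406737
sin(theta2) = V2/V1 * sin(theta1) = 5669/3358 * 0.406737 = 0.686656
theta2 = arcsin(0.686656) = 43.366 degrees

43.366


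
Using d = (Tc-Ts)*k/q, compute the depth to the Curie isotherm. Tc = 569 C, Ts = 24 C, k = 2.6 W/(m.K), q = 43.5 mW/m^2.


T_Curie - T_surf = 569 - 24 = 545 C
Convert q to W/m^2: 43.5 mW/m^2 = 0.0435 W/m^2
d = 545 * 2.6 / 0.0435 = 32574.71 m

32574.71


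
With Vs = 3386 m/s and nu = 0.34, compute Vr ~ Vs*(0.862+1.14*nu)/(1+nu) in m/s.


Numerator factor = 0.862 + 1.14*0.34 = 1.2496
Denominator = 1 + 0.34 = 1.34
Vr = 3386 * 1.2496 / 1.34 = 3157.57 m/s

3157.57


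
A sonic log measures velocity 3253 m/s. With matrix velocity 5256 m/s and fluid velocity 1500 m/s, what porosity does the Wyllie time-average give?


1/V - 1/Vm = 1/3253 - 1/5256 = 0.00011715
1/Vf - 1/Vm = 1/1500 - 1/5256 = 0.00047641
phi = 0.00011715 / 0.00047641 = 0.2459

0.2459


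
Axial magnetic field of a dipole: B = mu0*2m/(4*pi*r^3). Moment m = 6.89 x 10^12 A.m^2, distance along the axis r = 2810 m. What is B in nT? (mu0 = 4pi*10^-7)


m = 6.89 x 10^12 = 6890000000000 A.m^2
2m = 13780000000000 A.m^2
r^3 = 2810^3 = 22188041000
B = (4pi*10^-7) * 13780000000000 / (4*pi * 22188041000) * 1e9
= 17316458.706587 / 278823146412.6 * 1e9
= 62105.5279 nT

62105.5279


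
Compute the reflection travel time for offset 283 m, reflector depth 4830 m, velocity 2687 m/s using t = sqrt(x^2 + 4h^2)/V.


x^2 + 4h^2 = 283^2 + 4*4830^2 = 80089 + 93315600 = 93395689
sqrt(93395689) = 9664.1445
t = 9664.1445 / 2687 = 3.5966 s

3.5966


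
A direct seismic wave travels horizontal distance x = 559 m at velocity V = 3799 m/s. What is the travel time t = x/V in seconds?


t = x / V
= 559 / 3799
= 0.1471 s

0.1471


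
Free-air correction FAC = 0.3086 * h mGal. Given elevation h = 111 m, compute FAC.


FAC = 0.3086 * h
= 0.3086 * 111
= 34.2546 mGal

34.2546


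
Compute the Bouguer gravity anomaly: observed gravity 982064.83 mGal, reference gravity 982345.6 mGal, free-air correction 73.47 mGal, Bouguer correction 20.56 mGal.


BA = g_obs - g_ref + FAC - BC
= 982064.83 - 982345.6 + 73.47 - 20.56
= -227.86 mGal

-227.86


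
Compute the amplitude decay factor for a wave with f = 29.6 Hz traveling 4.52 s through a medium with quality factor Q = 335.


pi*f*t/Q = pi*29.6*4.52/335 = 1.254686
A/A0 = exp(-1.254686) = 0.285165

0.285165


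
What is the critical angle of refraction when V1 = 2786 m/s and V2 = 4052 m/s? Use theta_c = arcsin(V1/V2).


V1/V2 = 2786/4052 = 0.687562
theta_c = arcsin(0.687562) = 43.4374 degrees

43.4374


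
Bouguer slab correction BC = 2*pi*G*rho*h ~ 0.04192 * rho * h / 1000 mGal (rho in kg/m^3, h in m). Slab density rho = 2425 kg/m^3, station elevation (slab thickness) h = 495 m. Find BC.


BC = 0.04192 * rho * h / 1000
= 0.04192 * 2425 * 495 / 1000
= 50.3197 mGal

50.3197


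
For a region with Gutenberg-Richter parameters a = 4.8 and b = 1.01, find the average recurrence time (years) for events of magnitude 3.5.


log10(N) = 4.8 - 1.01*3.5 = 1.265
N = 10^1.265 = 18.40772
T = 1/N = 1/18.40772 = 0.0543 years

0.0543


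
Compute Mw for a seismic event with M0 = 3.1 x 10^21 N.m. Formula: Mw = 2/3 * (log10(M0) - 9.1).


log10(M0) = log10(3.1 x 10^21) = 21.4914
Mw = 2/3 * (21.4914 - 9.1)
= 2/3 * 12.3914
= 8.26

8.26


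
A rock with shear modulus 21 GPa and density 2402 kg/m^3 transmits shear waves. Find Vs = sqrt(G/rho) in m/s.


Convert G to Pa: G = 21e9 Pa
Compute G/rho = 21e9 / 2402 = 8742714.4047
Vs = sqrt(8742714.4047) = 2956.81 m/s

2956.81


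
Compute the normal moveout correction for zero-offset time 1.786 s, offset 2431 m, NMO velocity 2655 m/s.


x/Vnmo = 2431/2655 = 0.915631
(x/Vnmo)^2 = 0.83838
t0^2 = 3.189796
sqrt(3.189796 + 0.83838) = 2.007032
dt = 2.007032 - 1.786 = 0.221032

0.221032


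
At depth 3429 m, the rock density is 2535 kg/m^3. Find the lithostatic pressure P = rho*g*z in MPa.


P = rho * g * z / 1e6
= 2535 * 9.81 * 3429 / 1e6
= 85273572.15 / 1e6
= 85.2736 MPa

85.2736


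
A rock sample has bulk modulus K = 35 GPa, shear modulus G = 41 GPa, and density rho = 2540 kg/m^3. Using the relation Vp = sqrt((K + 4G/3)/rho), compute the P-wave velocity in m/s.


First compute the effective modulus:
K + 4G/3 = 35e9 + 4*41e9/3 = 89666666666.67 Pa
Then divide by density:
89666666666.67 / 2540 = 35301837.2703 Pa/(kg/m^3)
Take the square root:
Vp = sqrt(35301837.2703) = 5941.53 m/s

5941.53


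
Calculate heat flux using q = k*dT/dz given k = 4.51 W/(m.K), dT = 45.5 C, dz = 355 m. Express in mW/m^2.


q = k * dT / dz * 1000
= 4.51 * 45.5 / 355 * 1000
= 0.578042 * 1000
= 578.0423 mW/m^2

578.0423


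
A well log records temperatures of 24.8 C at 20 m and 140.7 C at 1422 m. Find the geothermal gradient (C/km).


dT = 140.7 - 24.8 = 115.9 C
dz = 1422 - 20 = 1402 m
gradient = dT/dz * 1000 = 115.9/1402 * 1000 = 82.6676 C/km

82.6676


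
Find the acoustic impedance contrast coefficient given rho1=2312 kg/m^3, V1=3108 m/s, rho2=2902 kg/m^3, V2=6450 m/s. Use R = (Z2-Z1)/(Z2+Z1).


Z1 = 2312 * 3108 = 7185696
Z2 = 2902 * 6450 = 18717900
R = (18717900 - 7185696) / (18717900 + 7185696) = 11532204 / 25903596 = 0.4452

0.4452


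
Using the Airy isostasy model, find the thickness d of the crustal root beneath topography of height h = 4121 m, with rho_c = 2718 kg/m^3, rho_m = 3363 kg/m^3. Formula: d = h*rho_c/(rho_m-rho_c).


rho_m - rho_c = 3363 - 2718 = 645
d = 4121 * 2718 / 645
= 11200878 / 645
= 17365.7 m

17365.7


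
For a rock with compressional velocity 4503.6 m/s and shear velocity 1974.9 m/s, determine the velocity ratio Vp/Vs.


Vp/Vs = 4503.6 / 1974.9
= 2.2804

2.2804


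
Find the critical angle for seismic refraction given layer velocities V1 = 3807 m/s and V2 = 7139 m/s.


V1/V2 = 3807/7139 = 0.533268
theta_c = arcsin(0.533268) = 32.2265 degrees

32.2265


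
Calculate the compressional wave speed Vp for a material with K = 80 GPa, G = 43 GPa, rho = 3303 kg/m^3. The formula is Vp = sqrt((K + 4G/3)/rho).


First compute the effective modulus:
K + 4G/3 = 80e9 + 4*43e9/3 = 137333333333.33 Pa
Then divide by density:
137333333333.33 / 3303 = 41578363.1042 Pa/(kg/m^3)
Take the square root:
Vp = sqrt(41578363.1042) = 6448.13 m/s

6448.13


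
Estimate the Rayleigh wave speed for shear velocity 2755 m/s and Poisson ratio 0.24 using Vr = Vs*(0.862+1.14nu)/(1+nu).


Numerator factor = 0.862 + 1.14*0.24 = 1.1356
Denominator = 1 + 0.24 = 1.24
Vr = 2755 * 1.1356 / 1.24 = 2523.05 m/s

2523.05


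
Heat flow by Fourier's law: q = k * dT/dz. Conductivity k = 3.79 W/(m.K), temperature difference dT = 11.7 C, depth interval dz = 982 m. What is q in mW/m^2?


q = k * dT / dz * 1000
= 3.79 * 11.7 / 982 * 1000
= 0.045156 * 1000
= 45.1558 mW/m^2

45.1558


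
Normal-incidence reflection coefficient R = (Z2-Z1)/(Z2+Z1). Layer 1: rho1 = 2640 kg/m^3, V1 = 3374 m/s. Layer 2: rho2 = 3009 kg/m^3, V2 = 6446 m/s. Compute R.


Z1 = 2640 * 3374 = 8907360
Z2 = 3009 * 6446 = 19396014
R = (19396014 - 8907360) / (19396014 + 8907360) = 10488654 / 28303374 = 0.3706

0.3706


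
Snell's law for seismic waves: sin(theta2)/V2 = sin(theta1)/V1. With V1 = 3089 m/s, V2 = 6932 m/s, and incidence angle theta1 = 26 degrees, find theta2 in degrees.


sin(theta1) = sin(26 deg) = 0.438371
sin(theta2) = V2/V1 * sin(theta1) = 6932/3089 * 0.438371 = 0.983745
theta2 = arcsin(0.983745) = 79.6553 degrees

79.6553


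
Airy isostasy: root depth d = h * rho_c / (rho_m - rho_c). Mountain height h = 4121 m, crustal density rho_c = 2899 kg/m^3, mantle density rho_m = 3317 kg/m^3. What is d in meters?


rho_m - rho_c = 3317 - 2899 = 418
d = 4121 * 2899 / 418
= 11946779 / 418
= 28580.81 m

28580.81


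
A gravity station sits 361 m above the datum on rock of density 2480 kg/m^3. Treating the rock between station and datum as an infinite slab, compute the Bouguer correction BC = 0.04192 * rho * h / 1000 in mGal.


BC = 0.04192 * rho * h / 1000
= 0.04192 * 2480 * 361 / 1000
= 37.5301 mGal

37.5301


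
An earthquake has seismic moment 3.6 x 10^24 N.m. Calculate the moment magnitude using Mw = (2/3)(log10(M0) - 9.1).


log10(M0) = log10(3.6 x 10^24) = 24.5563
Mw = 2/3 * (24.5563 - 9.1)
= 2/3 * 15.4563
= 10.3

10.3


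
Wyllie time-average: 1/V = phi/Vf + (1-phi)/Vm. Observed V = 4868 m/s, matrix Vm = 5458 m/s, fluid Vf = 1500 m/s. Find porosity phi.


1/V - 1/Vm = 1/4868 - 1/5458 = 2.221e-05
1/Vf - 1/Vm = 1/1500 - 1/5458 = 0.00048345
phi = 2.221e-05 / 0.00048345 = 0.0459

0.0459


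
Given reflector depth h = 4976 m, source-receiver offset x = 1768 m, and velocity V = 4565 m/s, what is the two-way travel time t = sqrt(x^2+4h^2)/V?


x^2 + 4h^2 = 1768^2 + 4*4976^2 = 3125824 + 99042304 = 102168128
sqrt(102168128) = 10107.8251
t = 10107.8251 / 4565 = 2.2142 s

2.2142


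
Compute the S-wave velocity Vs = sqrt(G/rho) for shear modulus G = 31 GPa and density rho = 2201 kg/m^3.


Convert G to Pa: G = 31e9 Pa
Compute G/rho = 31e9 / 2201 = 14084507.0423
Vs = sqrt(14084507.0423) = 3752.93 m/s

3752.93


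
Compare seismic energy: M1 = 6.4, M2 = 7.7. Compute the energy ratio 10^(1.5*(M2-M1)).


M2 - M1 = 7.7 - 6.4 = 1.3
1.5 * 1.3 = 1.95
ratio = 10^1.95 = 89.13

89.13


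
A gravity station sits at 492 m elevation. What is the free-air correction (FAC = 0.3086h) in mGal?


FAC = 0.3086 * h
= 0.3086 * 492
= 151.8312 mGal

151.8312


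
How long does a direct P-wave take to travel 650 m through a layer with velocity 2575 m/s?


t = x / V
= 650 / 2575
= 0.2524 s

0.2524


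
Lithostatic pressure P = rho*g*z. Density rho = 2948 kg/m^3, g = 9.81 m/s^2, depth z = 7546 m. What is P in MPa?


P = rho * g * z / 1e6
= 2948 * 9.81 * 7546 / 1e6
= 218229414.48 / 1e6
= 218.2294 MPa

218.2294


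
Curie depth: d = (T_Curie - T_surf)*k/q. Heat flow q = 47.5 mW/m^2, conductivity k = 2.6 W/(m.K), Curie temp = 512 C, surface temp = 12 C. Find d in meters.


T_Curie - T_surf = 512 - 12 = 500 C
Convert q to W/m^2: 47.5 mW/m^2 = 0.0475 W/m^2
d = 500 * 2.6 / 0.0475 = 27368.42 m

27368.42


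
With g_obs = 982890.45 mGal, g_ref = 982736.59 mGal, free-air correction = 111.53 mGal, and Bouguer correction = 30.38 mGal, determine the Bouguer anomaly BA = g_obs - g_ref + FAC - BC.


BA = g_obs - g_ref + FAC - BC
= 982890.45 - 982736.59 + 111.53 - 30.38
= 235.01 mGal

235.01


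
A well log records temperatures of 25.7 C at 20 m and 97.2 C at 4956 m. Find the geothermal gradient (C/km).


dT = 97.2 - 25.7 = 71.5 C
dz = 4956 - 20 = 4936 m
gradient = dT/dz * 1000 = 71.5/4936 * 1000 = 14.4854 C/km

14.4854


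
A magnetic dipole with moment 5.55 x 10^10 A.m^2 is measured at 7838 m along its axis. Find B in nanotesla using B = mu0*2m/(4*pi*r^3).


m = 5.55 x 10^10 = 55500000000 A.m^2
2m = 111000000000 A.m^2
r^3 = 7838^3 = 481521604472
B = (4pi*10^-7) * 111000000000 / (4*pi * 481521604472) * 1e9
= 139486.713819 / 6050978940616.02 * 1e9
= 23.0519 nT

23.0519


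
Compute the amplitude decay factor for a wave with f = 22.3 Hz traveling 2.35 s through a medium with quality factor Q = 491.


pi*f*t/Q = pi*22.3*2.35/491 = 0.335306
A/A0 = exp(-0.335306) = 0.715119

0.715119


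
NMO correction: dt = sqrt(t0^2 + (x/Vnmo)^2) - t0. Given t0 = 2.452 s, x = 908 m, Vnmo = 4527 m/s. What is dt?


x/Vnmo = 908/4527 = 0.200574
(x/Vnmo)^2 = 0.04023
t0^2 = 6.012304
sqrt(6.012304 + 0.04023) = 2.46019
dt = 2.46019 - 2.452 = 0.00819

0.00819


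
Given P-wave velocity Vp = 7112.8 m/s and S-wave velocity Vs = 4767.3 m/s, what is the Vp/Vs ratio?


Vp/Vs = 7112.8 / 4767.3
= 1.492

1.492


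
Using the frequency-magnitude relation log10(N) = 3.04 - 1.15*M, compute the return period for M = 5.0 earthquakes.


log10(N) = 3.04 - 1.15*5.0 = -2.71
N = 10^-2.71 = 0.00195
T = 1/N = 1/0.00195 = 512.8614 years

512.8614


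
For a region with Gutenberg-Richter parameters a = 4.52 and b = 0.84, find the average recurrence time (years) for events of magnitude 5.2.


log10(N) = 4.52 - 0.84*5.2 = 0.152
N = 10^0.152 = 1.419058
T = 1/N = 1/1.419058 = 0.7047 years

0.7047


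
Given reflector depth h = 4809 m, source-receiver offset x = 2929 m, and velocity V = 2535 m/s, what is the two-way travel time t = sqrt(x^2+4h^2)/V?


x^2 + 4h^2 = 2929^2 + 4*4809^2 = 8579041 + 92505924 = 101084965
sqrt(101084965) = 10054.1019
t = 10054.1019 / 2535 = 3.9661 s

3.9661


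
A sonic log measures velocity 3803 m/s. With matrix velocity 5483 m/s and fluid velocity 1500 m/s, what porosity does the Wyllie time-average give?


1/V - 1/Vm = 1/3803 - 1/5483 = 8.057e-05
1/Vf - 1/Vm = 1/1500 - 1/5483 = 0.00048428
phi = 8.057e-05 / 0.00048428 = 0.1664

0.1664


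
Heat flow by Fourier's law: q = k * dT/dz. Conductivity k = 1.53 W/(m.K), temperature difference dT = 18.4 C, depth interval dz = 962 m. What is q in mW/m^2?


q = k * dT / dz * 1000
= 1.53 * 18.4 / 962 * 1000
= 0.029264 * 1000
= 29.264 mW/m^2

29.264


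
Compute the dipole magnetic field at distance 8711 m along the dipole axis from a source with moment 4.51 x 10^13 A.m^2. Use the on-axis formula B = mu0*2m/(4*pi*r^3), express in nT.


m = 4.51 x 10^13 = 45100000000000 A.m^2
2m = 90200000000000 A.m^2
r^3 = 8711^3 = 661003929431
B = (4pi*10^-7) * 90200000000000 / (4*pi * 661003929431) * 1e9
= 113348662.94152 / 8306420354777.66 * 1e9
= 13645.9098 nT

13645.9098


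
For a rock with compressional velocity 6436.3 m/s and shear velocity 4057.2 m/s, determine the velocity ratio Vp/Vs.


Vp/Vs = 6436.3 / 4057.2
= 1.5864

1.5864


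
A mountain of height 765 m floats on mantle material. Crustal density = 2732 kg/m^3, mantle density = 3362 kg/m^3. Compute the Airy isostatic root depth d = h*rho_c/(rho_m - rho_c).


rho_m - rho_c = 3362 - 2732 = 630
d = 765 * 2732 / 630
= 2089980 / 630
= 3317.43 m

3317.43


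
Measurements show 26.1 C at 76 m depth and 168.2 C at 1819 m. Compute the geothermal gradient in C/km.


dT = 168.2 - 26.1 = 142.1 C
dz = 1819 - 76 = 1743 m
gradient = dT/dz * 1000 = 142.1/1743 * 1000 = 81.5261 C/km

81.5261


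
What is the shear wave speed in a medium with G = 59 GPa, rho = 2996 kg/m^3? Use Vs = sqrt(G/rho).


Convert G to Pa: G = 59e9 Pa
Compute G/rho = 59e9 / 2996 = 19692923.8985
Vs = sqrt(19692923.8985) = 4437.67 m/s

4437.67


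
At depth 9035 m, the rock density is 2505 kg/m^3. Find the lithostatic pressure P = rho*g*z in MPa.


P = rho * g * z / 1e6
= 2505 * 9.81 * 9035 / 1e6
= 222026541.75 / 1e6
= 222.0265 MPa

222.0265


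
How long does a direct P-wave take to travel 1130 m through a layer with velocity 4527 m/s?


t = x / V
= 1130 / 4527
= 0.2496 s

0.2496


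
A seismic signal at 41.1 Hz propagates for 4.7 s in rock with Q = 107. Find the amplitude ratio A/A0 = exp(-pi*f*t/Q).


pi*f*t/Q = pi*41.1*4.7/107 = 5.671602
A/A0 = exp(-5.671602) = 0.003442

0.003442


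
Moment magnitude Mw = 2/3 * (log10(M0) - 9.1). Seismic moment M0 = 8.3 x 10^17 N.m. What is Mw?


log10(M0) = log10(8.3 x 10^17) = 17.9191
Mw = 2/3 * (17.9191 - 9.1)
= 2/3 * 8.8191
= 5.88

5.88


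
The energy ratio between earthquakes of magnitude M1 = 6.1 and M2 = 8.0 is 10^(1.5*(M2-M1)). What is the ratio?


M2 - M1 = 8.0 - 6.1 = 1.9
1.5 * 1.9 = 2.85
ratio = 10^2.85 = 707.95

707.95


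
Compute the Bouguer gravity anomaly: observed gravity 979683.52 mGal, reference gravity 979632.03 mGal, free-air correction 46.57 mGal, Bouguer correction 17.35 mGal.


BA = g_obs - g_ref + FAC - BC
= 979683.52 - 979632.03 + 46.57 - 17.35
= 80.71 mGal

80.71


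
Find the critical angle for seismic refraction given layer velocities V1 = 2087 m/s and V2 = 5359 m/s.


V1/V2 = 2087/5359 = 0.389438
theta_c = arcsin(0.389438) = 22.9196 degrees

22.9196


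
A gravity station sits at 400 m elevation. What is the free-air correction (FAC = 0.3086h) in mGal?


FAC = 0.3086 * h
= 0.3086 * 400
= 123.44 mGal

123.44


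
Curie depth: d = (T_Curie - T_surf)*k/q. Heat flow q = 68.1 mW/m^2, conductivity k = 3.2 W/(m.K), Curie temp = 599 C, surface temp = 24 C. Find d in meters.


T_Curie - T_surf = 599 - 24 = 575 C
Convert q to W/m^2: 68.1 mW/m^2 = 0.0681 W/m^2
d = 575 * 3.2 / 0.0681 = 27019.09 m

27019.09


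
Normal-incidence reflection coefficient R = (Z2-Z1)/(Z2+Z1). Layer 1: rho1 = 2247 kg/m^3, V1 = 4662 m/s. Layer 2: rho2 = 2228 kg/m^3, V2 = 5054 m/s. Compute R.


Z1 = 2247 * 4662 = 10475514
Z2 = 2228 * 5054 = 11260312
R = (11260312 - 10475514) / (11260312 + 10475514) = 784798 / 21735826 = 0.0361

0.0361


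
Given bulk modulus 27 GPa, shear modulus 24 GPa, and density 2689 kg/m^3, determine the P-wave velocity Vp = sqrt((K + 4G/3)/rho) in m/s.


First compute the effective modulus:
K + 4G/3 = 27e9 + 4*24e9/3 = 59000000000.0 Pa
Then divide by density:
59000000000.0 / 2689 = 21941242.0974 Pa/(kg/m^3)
Take the square root:
Vp = sqrt(21941242.0974) = 4684.15 m/s

4684.15


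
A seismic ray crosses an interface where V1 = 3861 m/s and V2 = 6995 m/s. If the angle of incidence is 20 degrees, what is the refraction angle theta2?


sin(theta1) = sin(20 deg) = 0.34202
sin(theta2) = V2/V1 * sin(theta1) = 6995/3861 * 0.34202 = 0.61964
theta2 = arcsin(0.61964) = 38.2899 degrees

38.2899


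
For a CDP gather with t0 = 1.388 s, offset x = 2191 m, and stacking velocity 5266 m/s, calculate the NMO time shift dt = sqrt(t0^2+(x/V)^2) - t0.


x/Vnmo = 2191/5266 = 0.416065
(x/Vnmo)^2 = 0.17311
t0^2 = 1.926544
sqrt(1.926544 + 0.17311) = 1.449018
dt = 1.449018 - 1.388 = 0.061018

0.061018


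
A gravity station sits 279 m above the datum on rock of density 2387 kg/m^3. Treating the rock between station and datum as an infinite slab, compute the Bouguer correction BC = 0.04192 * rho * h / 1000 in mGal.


BC = 0.04192 * rho * h / 1000
= 0.04192 * 2387 * 279 / 1000
= 27.9176 mGal

27.9176


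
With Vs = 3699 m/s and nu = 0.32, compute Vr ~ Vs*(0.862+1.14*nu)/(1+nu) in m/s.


Numerator factor = 0.862 + 1.14*0.32 = 1.2268
Denominator = 1 + 0.32 = 1.32
Vr = 3699 * 1.2268 / 1.32 = 3437.83 m/s

3437.83


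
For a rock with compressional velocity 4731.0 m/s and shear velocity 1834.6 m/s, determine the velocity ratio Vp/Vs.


Vp/Vs = 4731.0 / 1834.6
= 2.5788

2.5788


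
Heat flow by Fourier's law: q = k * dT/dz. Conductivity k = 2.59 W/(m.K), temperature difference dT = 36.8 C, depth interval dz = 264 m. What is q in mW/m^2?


q = k * dT / dz * 1000
= 2.59 * 36.8 / 264 * 1000
= 0.36103 * 1000
= 361.0303 mW/m^2

361.0303


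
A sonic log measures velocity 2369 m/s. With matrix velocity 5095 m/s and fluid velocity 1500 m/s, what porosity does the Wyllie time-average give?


1/V - 1/Vm = 1/2369 - 1/5095 = 0.00022585
1/Vf - 1/Vm = 1/1500 - 1/5095 = 0.0004704
phi = 0.00022585 / 0.0004704 = 0.4801

0.4801


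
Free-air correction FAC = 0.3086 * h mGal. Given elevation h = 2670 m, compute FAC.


FAC = 0.3086 * h
= 0.3086 * 2670
= 823.962 mGal

823.962


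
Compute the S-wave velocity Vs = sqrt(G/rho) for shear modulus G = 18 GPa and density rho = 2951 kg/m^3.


Convert G to Pa: G = 18e9 Pa
Compute G/rho = 18e9 / 2951 = 6099627.245
Vs = sqrt(6099627.245) = 2469.74 m/s

2469.74


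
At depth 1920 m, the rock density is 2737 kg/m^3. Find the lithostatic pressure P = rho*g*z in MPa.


P = rho * g * z / 1e6
= 2737 * 9.81 * 1920 / 1e6
= 51551942.4 / 1e6
= 51.5519 MPa

51.5519


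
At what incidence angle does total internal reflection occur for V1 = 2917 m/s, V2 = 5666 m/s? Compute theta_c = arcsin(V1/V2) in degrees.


V1/V2 = 2917/5666 = 0.514825
theta_c = arcsin(0.514825) = 30.9858 degrees

30.9858


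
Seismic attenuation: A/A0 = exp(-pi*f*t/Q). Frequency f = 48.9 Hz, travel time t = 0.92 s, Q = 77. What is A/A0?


pi*f*t/Q = pi*48.9*0.92/77 = 1.835506
A/A0 = exp(-1.835506) = 0.159533

0.159533


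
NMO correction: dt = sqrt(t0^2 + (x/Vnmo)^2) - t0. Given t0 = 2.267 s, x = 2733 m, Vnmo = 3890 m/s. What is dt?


x/Vnmo = 2733/3890 = 0.702571
(x/Vnmo)^2 = 0.493606
t0^2 = 5.139289
sqrt(5.139289 + 0.493606) = 2.373372
dt = 2.373372 - 2.267 = 0.106372

0.106372


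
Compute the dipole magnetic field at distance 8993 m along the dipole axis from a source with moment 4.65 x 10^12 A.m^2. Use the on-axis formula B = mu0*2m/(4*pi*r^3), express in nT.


m = 4.65 x 10^12 = 4650000000000 A.m^2
2m = 9300000000000 A.m^2
r^3 = 8993^3 = 727300322657
B = (4pi*10^-7) * 9300000000000 / (4*pi * 727300322657) * 1e9
= 11686724.671354 / 9139525402450.87 * 1e9
= 1278.7015 nT

1278.7015


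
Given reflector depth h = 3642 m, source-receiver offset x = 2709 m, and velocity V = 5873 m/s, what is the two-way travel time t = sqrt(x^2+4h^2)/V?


x^2 + 4h^2 = 2709^2 + 4*3642^2 = 7338681 + 53056656 = 60395337
sqrt(60395337) = 7771.4437
t = 7771.4437 / 5873 = 1.3232 s

1.3232


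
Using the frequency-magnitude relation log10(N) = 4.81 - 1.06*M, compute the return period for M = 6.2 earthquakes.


log10(N) = 4.81 - 1.06*6.2 = -1.762
N = 10^-1.762 = 0.017298
T = 1/N = 1/0.017298 = 57.8096 years

57.8096


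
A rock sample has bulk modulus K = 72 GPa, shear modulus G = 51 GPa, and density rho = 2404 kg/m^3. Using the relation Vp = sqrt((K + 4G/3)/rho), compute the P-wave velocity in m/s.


First compute the effective modulus:
K + 4G/3 = 72e9 + 4*51e9/3 = 140000000000.0 Pa
Then divide by density:
140000000000.0 / 2404 = 58236272.8785 Pa/(kg/m^3)
Take the square root:
Vp = sqrt(58236272.8785) = 7631.27 m/s

7631.27


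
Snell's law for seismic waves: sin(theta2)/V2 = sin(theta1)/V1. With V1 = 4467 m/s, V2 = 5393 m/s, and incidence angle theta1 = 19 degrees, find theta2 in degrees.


sin(theta1) = sin(19 deg) = 0.325568
sin(theta2) = V2/V1 * sin(theta1) = 5393/4467 * 0.325568 = 0.393058
theta2 = arcsin(0.393058) = 23.1449 degrees

23.1449


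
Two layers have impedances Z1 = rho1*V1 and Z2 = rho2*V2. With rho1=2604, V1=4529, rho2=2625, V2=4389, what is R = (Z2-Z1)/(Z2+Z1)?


Z1 = 2604 * 4529 = 11793516
Z2 = 2625 * 4389 = 11521125
R = (11521125 - 11793516) / (11521125 + 11793516) = -272391 / 23314641 = -0.0117

-0.0117


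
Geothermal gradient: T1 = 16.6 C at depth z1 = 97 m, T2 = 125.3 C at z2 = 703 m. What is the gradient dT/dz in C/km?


dT = 125.3 - 16.6 = 108.7 C
dz = 703 - 97 = 606 m
gradient = dT/dz * 1000 = 108.7/606 * 1000 = 179.3729 C/km

179.3729


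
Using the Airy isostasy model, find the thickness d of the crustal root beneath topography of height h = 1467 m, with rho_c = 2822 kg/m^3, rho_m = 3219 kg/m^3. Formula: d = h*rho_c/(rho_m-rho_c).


rho_m - rho_c = 3219 - 2822 = 397
d = 1467 * 2822 / 397
= 4139874 / 397
= 10427.89 m

10427.89


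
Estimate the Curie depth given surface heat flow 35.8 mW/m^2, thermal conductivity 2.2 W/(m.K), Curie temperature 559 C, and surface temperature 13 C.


T_Curie - T_surf = 559 - 13 = 546 C
Convert q to W/m^2: 35.8 mW/m^2 = 0.0358 W/m^2
d = 546 * 2.2 / 0.0358 = 33553.07 m

33553.07


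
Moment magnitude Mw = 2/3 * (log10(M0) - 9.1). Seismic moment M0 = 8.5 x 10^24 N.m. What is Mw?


log10(M0) = log10(8.5 x 10^24) = 24.9294
Mw = 2/3 * (24.9294 - 9.1)
= 2/3 * 15.8294
= 10.55

10.55


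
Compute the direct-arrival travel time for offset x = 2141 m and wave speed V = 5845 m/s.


t = x / V
= 2141 / 5845
= 0.3663 s

0.3663


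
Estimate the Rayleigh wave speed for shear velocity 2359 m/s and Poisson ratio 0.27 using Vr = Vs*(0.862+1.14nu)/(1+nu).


Numerator factor = 0.862 + 1.14*0.27 = 1.1698
Denominator = 1 + 0.27 = 1.27
Vr = 2359 * 1.1698 / 1.27 = 2172.88 m/s

2172.88


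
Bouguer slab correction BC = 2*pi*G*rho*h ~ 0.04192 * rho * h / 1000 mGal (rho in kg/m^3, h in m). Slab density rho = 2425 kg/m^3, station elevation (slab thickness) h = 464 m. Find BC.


BC = 0.04192 * rho * h / 1000
= 0.04192 * 2425 * 464 / 1000
= 47.1684 mGal

47.1684


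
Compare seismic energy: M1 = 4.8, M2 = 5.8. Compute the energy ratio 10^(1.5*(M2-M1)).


M2 - M1 = 5.8 - 4.8 = 1.0
1.5 * 1.0 = 1.5
ratio = 10^1.5 = 31.62

31.62


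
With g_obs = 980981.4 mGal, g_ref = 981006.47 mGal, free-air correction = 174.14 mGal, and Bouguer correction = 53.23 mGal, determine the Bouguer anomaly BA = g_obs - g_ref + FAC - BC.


BA = g_obs - g_ref + FAC - BC
= 980981.4 - 981006.47 + 174.14 - 53.23
= 95.84 mGal

95.84


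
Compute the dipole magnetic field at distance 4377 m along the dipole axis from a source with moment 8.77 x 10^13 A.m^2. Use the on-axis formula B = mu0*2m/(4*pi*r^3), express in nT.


m = 8.77 x 10^13 = 87700000000000 A.m^2
2m = 175400000000000 A.m^2
r^3 = 4377^3 = 83855130633
B = (4pi*10^-7) * 175400000000000 / (4*pi * 83855130633) * 1e9
= 220414140.57586 / 1053754649449.78 * 1e9
= 209170.2662 nT

209170.2662


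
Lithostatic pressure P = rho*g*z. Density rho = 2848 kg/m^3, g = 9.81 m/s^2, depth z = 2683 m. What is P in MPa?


P = rho * g * z / 1e6
= 2848 * 9.81 * 2683 / 1e6
= 74960015.04 / 1e6
= 74.96 MPa

74.96


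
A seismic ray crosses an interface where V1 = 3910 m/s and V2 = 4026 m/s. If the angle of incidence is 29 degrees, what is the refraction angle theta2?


sin(theta1) = sin(29 deg) = 0.48481
sin(theta2) = V2/V1 * sin(theta1) = 4026/3910 * 0.48481 = 0.499193
theta2 = arcsin(0.499193) = 29.9466 degrees

29.9466


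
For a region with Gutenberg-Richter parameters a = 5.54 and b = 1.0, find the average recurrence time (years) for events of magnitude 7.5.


log10(N) = 5.54 - 1.0*7.5 = -1.96
N = 10^-1.96 = 0.010965
T = 1/N = 1/0.010965 = 91.2011 years

91.2011


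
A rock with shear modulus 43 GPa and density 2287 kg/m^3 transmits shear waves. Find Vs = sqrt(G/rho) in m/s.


Convert G to Pa: G = 43e9 Pa
Compute G/rho = 43e9 / 2287 = 18801923.9178
Vs = sqrt(18801923.9178) = 4336.12 m/s

4336.12


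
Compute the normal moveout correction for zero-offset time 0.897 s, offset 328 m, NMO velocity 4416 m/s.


x/Vnmo = 328/4416 = 0.074275
(x/Vnmo)^2 = 0.005517
t0^2 = 0.804609
sqrt(0.804609 + 0.005517) = 0.90007
dt = 0.90007 - 0.897 = 0.00307

0.00307
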